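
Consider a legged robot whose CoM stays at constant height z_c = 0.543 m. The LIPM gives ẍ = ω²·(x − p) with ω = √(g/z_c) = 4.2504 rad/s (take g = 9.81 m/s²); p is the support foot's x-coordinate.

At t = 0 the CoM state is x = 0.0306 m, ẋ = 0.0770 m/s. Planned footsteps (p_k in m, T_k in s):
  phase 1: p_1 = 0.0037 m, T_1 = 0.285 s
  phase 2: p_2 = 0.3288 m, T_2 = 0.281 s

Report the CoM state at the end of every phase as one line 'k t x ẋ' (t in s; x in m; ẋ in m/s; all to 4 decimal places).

phase 1: p=0.0037, T=0.285, ωT=1.211364, cosh=1.827926, sinh=1.530136; start (x,ẋ)=(0.030600, 0.077000) → end (x,ẋ)=(0.080591, 0.315700)
phase 2: p=0.3288, T=0.281, ωT=1.194362, cosh=1.802175, sinh=1.499278; start (x,ẋ)=(0.080591, 0.315700) → end (x,ẋ)=(-0.007157, -1.012773)

1 0.2850 0.0806 0.3157
2 0.5660 -0.0072 -1.0128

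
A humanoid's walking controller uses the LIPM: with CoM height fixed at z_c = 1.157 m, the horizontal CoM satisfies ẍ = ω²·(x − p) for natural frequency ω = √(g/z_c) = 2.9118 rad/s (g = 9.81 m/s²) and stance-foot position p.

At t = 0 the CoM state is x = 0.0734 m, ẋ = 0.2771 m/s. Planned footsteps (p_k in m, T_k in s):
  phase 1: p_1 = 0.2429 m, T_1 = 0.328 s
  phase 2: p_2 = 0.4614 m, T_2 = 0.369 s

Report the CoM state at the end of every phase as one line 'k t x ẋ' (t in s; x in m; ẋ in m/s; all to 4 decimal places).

1 0.3280 0.0954 -0.1330
2 0.6970 -0.1961 -1.5959

phase 1: p=0.2429, T=0.328, ωT=0.955070, cosh=1.491819, sinh=1.107034; start (x,ẋ)=(0.073400, 0.277100) → end (x,ẋ)=(0.095387, -0.132994)
phase 2: p=0.4614, T=0.369, ωT=1.074454, cosh=1.634939, sinh=1.293455; start (x,ẋ)=(0.095387, -0.132994) → end (x,ẋ)=(-0.196086, -1.595945)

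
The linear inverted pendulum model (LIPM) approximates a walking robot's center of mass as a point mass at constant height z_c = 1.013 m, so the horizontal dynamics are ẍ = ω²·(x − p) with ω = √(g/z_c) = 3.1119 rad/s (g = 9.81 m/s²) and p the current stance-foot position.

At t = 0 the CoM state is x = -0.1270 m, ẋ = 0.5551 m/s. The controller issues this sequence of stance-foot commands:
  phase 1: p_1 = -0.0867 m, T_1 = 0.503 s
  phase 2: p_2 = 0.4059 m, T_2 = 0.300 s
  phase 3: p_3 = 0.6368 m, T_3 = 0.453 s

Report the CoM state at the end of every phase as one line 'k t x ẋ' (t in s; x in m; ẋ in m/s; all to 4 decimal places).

1 0.5030 0.2207 1.0990
2 0.8030 0.5137 0.9941
3 1.2560 0.9848 1.4192

phase 1: p=-0.0867, T=0.503, ωT=1.565286, cosh=2.496535, sinh=2.287507; start (x,ẋ)=(-0.127000, 0.555100) → end (x,ẋ)=(0.220735, 1.098951)
phase 2: p=0.4059, T=0.300, ωT=0.933570, cosh=1.468361, sinh=1.075213; start (x,ẋ)=(0.220735, 1.098951) → end (x,ẋ)=(0.513716, 0.994101)
phase 3: p=0.6368, T=0.453, ωT=1.409691, cosh=2.169454, sinh=1.925235; start (x,ẋ)=(0.513716, 0.994101) → end (x,ẋ)=(0.984795, 1.419245)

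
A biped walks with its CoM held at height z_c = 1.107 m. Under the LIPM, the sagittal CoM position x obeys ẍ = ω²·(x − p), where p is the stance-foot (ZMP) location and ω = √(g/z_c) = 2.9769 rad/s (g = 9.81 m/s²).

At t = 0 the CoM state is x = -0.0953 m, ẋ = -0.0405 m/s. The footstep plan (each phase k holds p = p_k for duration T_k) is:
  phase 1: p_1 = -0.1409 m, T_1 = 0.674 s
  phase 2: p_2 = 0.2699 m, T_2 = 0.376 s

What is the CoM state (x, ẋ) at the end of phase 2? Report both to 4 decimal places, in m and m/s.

x = -0.0606, ẋ = -0.5923

phase 1: p=-0.1409, T=0.674, ωT=2.006431, cosh=3.785597, sinh=3.651129; start (x,ẋ)=(-0.095300, -0.040500) → end (x,ẋ)=(-0.017950, 0.342312)
phase 2: p=0.2699, T=0.376, ωT=1.119314, cosh=1.694629, sinh=1.368125; start (x,ẋ)=(-0.017950, 0.342312) → end (x,ẋ)=(-0.060578, -0.592254)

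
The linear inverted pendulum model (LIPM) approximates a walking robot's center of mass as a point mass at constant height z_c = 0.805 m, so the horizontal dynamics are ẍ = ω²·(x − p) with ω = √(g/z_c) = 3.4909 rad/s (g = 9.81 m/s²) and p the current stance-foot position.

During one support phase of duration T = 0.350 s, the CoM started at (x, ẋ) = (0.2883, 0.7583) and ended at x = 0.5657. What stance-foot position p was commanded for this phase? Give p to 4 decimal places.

ωT = 3.4909·0.350 = 1.221815; cosh(ωT) = 1.844018, sinh(ωT) = 1.549323
x(T) = p + (x₀−p)·cosh(ωT) + (ẋ₀/ω)·sinh(ωT) ⇒ p·(1 − cosh) = x(T) − x₀·cosh − (ẋ₀/ω)·sinh
numerator   = 0.5657 − (0.2883)·1.844018 − (0.7583/3.4909)·1.549323 = -0.302477
denominator = 1 − 1.844018 = -0.844018
p = -0.302477 / -0.844018 = 0.3584

p = 0.3584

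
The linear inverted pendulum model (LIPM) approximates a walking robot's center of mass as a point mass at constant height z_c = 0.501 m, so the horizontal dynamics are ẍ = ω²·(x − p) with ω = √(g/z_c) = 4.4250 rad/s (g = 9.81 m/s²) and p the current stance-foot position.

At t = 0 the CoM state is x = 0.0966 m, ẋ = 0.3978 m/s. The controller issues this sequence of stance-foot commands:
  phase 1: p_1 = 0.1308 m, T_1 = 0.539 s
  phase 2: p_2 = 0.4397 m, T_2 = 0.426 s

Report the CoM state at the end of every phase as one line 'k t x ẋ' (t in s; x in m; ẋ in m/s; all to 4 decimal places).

1 0.5390 0.4275 1.3636
2 0.9650 1.3901 4.4209

phase 1: p=0.1308, T=0.539, ωT=2.385075, cosh=5.475980, sinh=5.383898; start (x,ẋ)=(0.096600, 0.397800) → end (x,ẋ)=(0.427525, 1.363573)
phase 2: p=0.4397, T=0.426, ωT=1.885050, cosh=3.369253, sinh=3.217431; start (x,ẋ)=(0.427525, 1.363573) → end (x,ẋ)=(1.390136, 4.420880)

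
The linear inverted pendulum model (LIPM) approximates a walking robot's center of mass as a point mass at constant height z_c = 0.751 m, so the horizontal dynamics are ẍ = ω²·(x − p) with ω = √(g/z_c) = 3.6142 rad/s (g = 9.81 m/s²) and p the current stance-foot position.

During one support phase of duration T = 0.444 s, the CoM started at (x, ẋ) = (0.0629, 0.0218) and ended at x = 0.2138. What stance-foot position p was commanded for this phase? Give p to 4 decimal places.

ωT = 3.6142·0.444 = 1.604705; cosh(ωT) = 2.588670, sinh(ωT) = 2.387721
x(T) = p + (x₀−p)·cosh(ωT) + (ẋ₀/ω)·sinh(ωT) ⇒ p·(1 − cosh) = x(T) − x₀·cosh − (ẋ₀/ω)·sinh
numerator   = 0.2138 − (0.0629)·2.588670 − (0.0218/3.6142)·2.387721 = 0.036571
denominator = 1 − 2.588670 = -1.588670
p = 0.036571 / -1.588670 = -0.0230

p = -0.0230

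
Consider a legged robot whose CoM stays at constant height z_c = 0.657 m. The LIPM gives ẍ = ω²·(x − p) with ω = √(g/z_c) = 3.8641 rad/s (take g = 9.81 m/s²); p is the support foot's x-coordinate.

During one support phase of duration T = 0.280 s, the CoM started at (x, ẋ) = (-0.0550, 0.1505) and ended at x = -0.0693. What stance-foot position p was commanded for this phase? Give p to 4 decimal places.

p = 0.0461

ωT = 3.8641·0.280 = 1.081948; cosh(ωT) = 1.644678, sinh(ωT) = 1.305743
x(T) = p + (x₀−p)·cosh(ωT) + (ẋ₀/ω)·sinh(ωT) ⇒ p·(1 − cosh) = x(T) − x₀·cosh − (ẋ₀/ω)·sinh
numerator   = -0.0693 − (-0.0550)·1.644678 − (0.1505/3.8641)·1.305743 = -0.029699
denominator = 1 − 1.644678 = -0.644678
p = -0.029699 / -0.644678 = 0.0461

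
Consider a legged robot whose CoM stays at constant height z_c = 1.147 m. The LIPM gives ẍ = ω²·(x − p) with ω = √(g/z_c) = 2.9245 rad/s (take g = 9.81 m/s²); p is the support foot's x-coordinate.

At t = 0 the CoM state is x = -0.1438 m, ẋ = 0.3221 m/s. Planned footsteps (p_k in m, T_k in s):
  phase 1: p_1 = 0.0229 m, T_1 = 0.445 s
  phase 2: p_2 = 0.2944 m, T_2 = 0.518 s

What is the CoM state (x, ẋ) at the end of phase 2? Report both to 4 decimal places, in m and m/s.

x = -0.8339, ẋ = -3.0769

phase 1: p=0.0229, T=0.445, ωT=1.301403, cosh=1.973298, sinh=1.701148; start (x,ẋ)=(-0.143800, 0.322100) → end (x,ẋ)=(-0.118687, -0.193735)
phase 2: p=0.2944, T=0.518, ωT=1.514891, cosh=2.384379, sinh=2.164547; start (x,ẋ)=(-0.118687, -0.193735) → end (x,ẋ)=(-0.833947, -3.076866)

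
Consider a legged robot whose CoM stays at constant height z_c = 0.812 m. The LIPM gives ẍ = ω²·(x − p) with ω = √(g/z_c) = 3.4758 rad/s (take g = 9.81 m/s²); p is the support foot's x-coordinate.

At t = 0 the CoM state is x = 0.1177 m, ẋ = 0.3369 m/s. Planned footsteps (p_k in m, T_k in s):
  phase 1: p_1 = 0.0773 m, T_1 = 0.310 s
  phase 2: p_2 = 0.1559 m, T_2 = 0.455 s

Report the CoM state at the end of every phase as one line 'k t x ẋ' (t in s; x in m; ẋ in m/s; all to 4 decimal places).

1 0.3100 0.2694 0.7345
2 0.7650 0.9354 2.7793

phase 1: p=0.0773, T=0.310, ωT=1.077498, cosh=1.638884, sinh=1.298437; start (x,ẋ)=(0.117700, 0.336900) → end (x,ẋ)=(0.269365, 0.734470)
phase 2: p=0.1559, T=0.455, ωT=1.581489, cosh=2.533929, sinh=2.328261; start (x,ẋ)=(0.269365, 0.734470) → end (x,ẋ)=(0.935396, 2.779317)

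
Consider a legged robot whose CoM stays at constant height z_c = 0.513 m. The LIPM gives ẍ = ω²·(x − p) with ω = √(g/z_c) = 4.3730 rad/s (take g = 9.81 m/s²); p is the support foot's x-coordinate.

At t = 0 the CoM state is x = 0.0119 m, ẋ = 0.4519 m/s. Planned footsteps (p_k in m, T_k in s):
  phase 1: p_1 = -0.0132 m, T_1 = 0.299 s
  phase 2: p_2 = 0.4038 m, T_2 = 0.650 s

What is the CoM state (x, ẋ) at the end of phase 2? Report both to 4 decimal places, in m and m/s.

phase 1: p=-0.0132, T=0.299, ωT=1.307527, cosh=1.983754, sinh=1.713266; start (x,ẋ)=(0.011900, 0.451900) → end (x,ẋ)=(0.213639, 1.084510)
phase 2: p=0.4038, T=0.650, ωT=2.842450, cosh=8.608017, sinh=8.549734; start (x,ẋ)=(0.213639, 1.084510) → end (x,ẋ)=(0.887236, 2.225740)

x = 0.8872, ẋ = 2.2257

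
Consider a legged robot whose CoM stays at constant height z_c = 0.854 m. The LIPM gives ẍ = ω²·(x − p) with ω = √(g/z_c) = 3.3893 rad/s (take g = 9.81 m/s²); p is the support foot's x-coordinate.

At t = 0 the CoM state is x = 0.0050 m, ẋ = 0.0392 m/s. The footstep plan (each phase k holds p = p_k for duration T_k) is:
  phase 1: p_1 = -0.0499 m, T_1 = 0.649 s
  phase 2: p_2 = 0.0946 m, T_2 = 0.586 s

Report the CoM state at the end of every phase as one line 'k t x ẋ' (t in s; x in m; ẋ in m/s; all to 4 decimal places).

1 0.6490 0.2523 1.0081
2 1.2350 1.7434 5.6533

phase 1: p=-0.0499, T=0.649, ωT=2.199656, cosh=4.566374, sinh=4.455533; start (x,ẋ)=(0.005000, 0.039200) → end (x,ẋ)=(0.252326, 1.008054)
phase 2: p=0.0946, T=0.586, ωT=1.986130, cosh=3.712251, sinh=3.575025; start (x,ẋ)=(0.252326, 1.008054) → end (x,ẋ)=(1.743411, 5.653287)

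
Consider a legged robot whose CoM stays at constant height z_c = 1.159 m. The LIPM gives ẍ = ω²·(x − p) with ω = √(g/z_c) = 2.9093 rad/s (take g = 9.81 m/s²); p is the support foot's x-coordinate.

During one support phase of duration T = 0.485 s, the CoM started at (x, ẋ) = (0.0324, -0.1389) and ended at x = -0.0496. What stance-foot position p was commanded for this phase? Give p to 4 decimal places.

p = 0.0238

ωT = 2.9093·0.485 = 1.411010; cosh(ωT) = 2.171997, sinh(ωT) = 1.928100
x(T) = p + (x₀−p)·cosh(ωT) + (ẋ₀/ω)·sinh(ωT) ⇒ p·(1 − cosh) = x(T) − x₀·cosh − (ẋ₀/ω)·sinh
numerator   = -0.0496 − (0.0324)·2.171997 − (-0.1389/2.9093)·1.928100 = -0.027919
denominator = 1 − 2.171997 = -1.171997
p = -0.027919 / -1.171997 = 0.0238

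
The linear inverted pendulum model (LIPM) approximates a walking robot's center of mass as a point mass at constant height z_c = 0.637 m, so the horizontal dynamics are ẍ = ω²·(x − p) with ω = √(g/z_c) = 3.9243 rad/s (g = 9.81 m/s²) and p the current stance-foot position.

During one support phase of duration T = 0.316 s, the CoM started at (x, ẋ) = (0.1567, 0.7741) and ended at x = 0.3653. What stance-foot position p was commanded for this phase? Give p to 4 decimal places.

p = 0.2755

ωT = 3.9243·0.316 = 1.240079; cosh(ωT) = 1.872624, sinh(ωT) = 1.583262
x(T) = p + (x₀−p)·cosh(ωT) + (ẋ₀/ω)·sinh(ωT) ⇒ p·(1 − cosh) = x(T) − x₀·cosh − (ẋ₀/ω)·sinh
numerator   = 0.3653 − (0.1567)·1.872624 − (0.7741/3.9243)·1.583262 = -0.240451
denominator = 1 − 1.872624 = -0.872624
p = -0.240451 / -0.872624 = 0.2755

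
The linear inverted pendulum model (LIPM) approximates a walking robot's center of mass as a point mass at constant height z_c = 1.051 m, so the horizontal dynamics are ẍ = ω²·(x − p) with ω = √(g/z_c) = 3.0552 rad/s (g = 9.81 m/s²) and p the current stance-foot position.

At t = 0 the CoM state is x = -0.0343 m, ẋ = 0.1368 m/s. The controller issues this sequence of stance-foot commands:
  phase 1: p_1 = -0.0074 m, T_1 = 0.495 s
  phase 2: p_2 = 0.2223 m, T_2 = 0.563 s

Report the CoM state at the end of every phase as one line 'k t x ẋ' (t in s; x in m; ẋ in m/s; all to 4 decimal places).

phase 1: p=-0.0074, T=0.495, ωT=1.512324, cosh=2.378830, sinh=2.158433; start (x,ẋ)=(-0.034300, 0.136800) → end (x,ẋ)=(0.025256, 0.148033)
phase 2: p=0.2223, T=0.563, ωT=1.720078, cosh=2.882007, sinh=2.702955; start (x,ẋ)=(0.025256, 0.148033) → end (x,ẋ)=(-0.214617, -1.200572)

1 0.4950 0.0253 0.1480
2 1.0580 -0.2146 -1.2006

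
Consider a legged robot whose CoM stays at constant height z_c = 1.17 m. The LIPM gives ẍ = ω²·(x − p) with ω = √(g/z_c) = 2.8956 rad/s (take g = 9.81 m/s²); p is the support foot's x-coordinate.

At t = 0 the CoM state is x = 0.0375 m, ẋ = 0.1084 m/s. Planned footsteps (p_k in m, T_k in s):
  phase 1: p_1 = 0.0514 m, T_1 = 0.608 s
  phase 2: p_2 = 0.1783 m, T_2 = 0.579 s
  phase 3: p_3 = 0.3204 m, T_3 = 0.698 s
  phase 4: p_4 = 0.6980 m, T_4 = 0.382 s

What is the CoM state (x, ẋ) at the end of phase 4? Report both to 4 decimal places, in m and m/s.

phase 1: p=0.0514, T=0.608, ωT=1.760525, cosh=2.993722, sinh=2.821767; start (x,ẋ)=(0.037500, 0.108400) → end (x,ẋ)=(0.115423, 0.210947)
phase 2: p=0.1783, T=0.579, ωT=1.676552, cosh=2.767054, sinh=2.580036; start (x,ẋ)=(0.115423, 0.210947) → end (x,ẋ)=(0.192274, 0.113964)
phase 3: p=0.3204, T=0.698, ωT=2.021129, cosh=3.839672, sinh=3.707167; start (x,ẋ)=(0.192274, 0.113964) → end (x,ẋ)=(-0.025656, -0.937779)
phase 4: p=0.6980, T=0.382, ωT=1.106119, cosh=1.676723, sinh=1.345883; start (x,ẋ)=(-0.025656, -0.937779) → end (x,ẋ)=(-0.951253, -4.392583)

x = -0.9513, ẋ = -4.3926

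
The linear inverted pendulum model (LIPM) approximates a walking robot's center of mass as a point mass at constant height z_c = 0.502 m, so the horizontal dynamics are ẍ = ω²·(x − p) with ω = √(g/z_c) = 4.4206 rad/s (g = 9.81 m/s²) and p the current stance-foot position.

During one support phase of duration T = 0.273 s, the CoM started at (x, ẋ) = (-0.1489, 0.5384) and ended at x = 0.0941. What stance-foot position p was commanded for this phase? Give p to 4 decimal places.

ωT = 4.4206·0.273 = 1.206824; cosh(ωT) = 1.820998, sinh(ωT) = 1.521852
x(T) = p + (x₀−p)·cosh(ωT) + (ẋ₀/ω)·sinh(ωT) ⇒ p·(1 − cosh) = x(T) − x₀·cosh − (ẋ₀/ω)·sinh
numerator   = 0.0941 − (-0.1489)·1.820998 − (0.5384/4.4206)·1.521852 = 0.179895
denominator = 1 − 1.820998 = -0.820998
p = 0.179895 / -0.820998 = -0.2191

p = -0.2191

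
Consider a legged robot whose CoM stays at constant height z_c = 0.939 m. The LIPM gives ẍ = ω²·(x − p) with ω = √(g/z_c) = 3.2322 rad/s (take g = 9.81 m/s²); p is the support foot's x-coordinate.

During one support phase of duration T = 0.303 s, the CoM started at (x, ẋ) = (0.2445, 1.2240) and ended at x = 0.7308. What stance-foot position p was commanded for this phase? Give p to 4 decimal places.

ωT = 3.2322·0.303 = 0.979357; cosh(ωT) = 1.519148, sinh(ωT) = 1.143595
x(T) = p + (x₀−p)·cosh(ωT) + (ẋ₀/ω)·sinh(ωT) ⇒ p·(1 − cosh) = x(T) − x₀·cosh − (ẋ₀/ω)·sinh
numerator   = 0.7308 − (0.2445)·1.519148 − (1.2240/3.2322)·1.143595 = -0.073699
denominator = 1 − 1.519148 = -0.519148
p = -0.073699 / -0.519148 = 0.1420

p = 0.1420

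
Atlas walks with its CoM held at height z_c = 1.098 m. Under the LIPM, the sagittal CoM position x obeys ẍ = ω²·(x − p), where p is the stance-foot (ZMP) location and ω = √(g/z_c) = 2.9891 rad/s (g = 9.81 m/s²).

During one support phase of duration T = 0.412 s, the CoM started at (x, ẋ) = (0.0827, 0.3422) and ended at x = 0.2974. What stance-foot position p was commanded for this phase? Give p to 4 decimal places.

ωT = 2.9891·0.412 = 1.231509; cosh(ωT) = 1.859124, sinh(ωT) = 1.567272
x(T) = p + (x₀−p)·cosh(ωT) + (ẋ₀/ω)·sinh(ωT) ⇒ p·(1 − cosh) = x(T) − x₀·cosh − (ẋ₀/ω)·sinh
numerator   = 0.2974 − (0.0827)·1.859124 − (0.3422/2.9891)·1.567272 = -0.035775
denominator = 1 − 1.859124 = -0.859124
p = -0.035775 / -0.859124 = 0.0416

p = 0.0416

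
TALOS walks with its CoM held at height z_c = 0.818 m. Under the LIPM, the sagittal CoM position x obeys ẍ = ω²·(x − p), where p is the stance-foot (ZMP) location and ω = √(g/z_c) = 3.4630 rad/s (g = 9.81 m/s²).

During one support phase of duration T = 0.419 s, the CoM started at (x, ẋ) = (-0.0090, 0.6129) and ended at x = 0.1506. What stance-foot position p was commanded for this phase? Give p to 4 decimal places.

p = 0.1487

ωT = 3.4630·0.419 = 1.450997; cosh(ωT) = 2.250852, sinh(ωT) = 2.016515
x(T) = p + (x₀−p)·cosh(ωT) + (ẋ₀/ω)·sinh(ωT) ⇒ p·(1 − cosh) = x(T) − x₀·cosh − (ẋ₀/ω)·sinh
numerator   = 0.1506 − (-0.0090)·2.250852 − (0.6129/3.4630)·2.016515 = -0.186036
denominator = 1 − 2.250852 = -1.250852
p = -0.186036 / -1.250852 = 0.1487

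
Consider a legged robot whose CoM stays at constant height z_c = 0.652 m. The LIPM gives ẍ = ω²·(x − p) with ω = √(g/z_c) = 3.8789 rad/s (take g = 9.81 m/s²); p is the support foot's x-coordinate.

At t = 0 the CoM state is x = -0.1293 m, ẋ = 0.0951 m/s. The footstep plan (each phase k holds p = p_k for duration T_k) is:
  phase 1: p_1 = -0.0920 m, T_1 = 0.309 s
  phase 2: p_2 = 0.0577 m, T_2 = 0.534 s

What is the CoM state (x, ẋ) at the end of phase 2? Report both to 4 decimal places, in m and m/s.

x = -0.7150, ẋ = -2.9150

phase 1: p=-0.0920, T=0.309, ωT=1.198580, cosh=1.808514, sinh=1.506892; start (x,ẋ)=(-0.129300, 0.095100) → end (x,ẋ)=(-0.122513, -0.046032)
phase 2: p=0.0577, T=0.534, ωT=2.071333, cosh=4.030704, sinh=3.904687; start (x,ẋ)=(-0.122513, -0.046032) → end (x,ẋ)=(-0.715022, -2.915023)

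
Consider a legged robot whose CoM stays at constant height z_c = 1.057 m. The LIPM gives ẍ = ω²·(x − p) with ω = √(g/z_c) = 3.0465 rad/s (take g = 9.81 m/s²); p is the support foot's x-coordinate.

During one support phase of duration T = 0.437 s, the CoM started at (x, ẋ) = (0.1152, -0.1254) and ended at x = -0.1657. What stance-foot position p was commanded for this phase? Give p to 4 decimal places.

p = 0.3185

ωT = 3.0465·0.437 = 1.331320; cosh(ωT) = 2.025084, sinh(ωT) = 1.760956
x(T) = p + (x₀−p)·cosh(ωT) + (ẋ₀/ω)·sinh(ωT) ⇒ p·(1 − cosh) = x(T) − x₀·cosh − (ẋ₀/ω)·sinh
numerator   = -0.1657 − (0.1152)·2.025084 − (-0.1254/3.0465)·1.760956 = -0.326505
denominator = 1 − 2.025084 = -1.025084
p = -0.326505 / -1.025084 = 0.3185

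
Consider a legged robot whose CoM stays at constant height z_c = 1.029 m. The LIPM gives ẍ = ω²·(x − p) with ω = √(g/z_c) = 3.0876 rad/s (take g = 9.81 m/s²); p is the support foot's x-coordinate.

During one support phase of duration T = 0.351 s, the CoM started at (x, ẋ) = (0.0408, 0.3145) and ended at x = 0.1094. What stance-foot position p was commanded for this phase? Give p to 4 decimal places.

ωT = 3.0876·0.351 = 1.083748; cosh(ωT) = 1.647030, sinh(ωT) = 1.308705
x(T) = p + (x₀−p)·cosh(ωT) + (ẋ₀/ω)·sinh(ωT) ⇒ p·(1 − cosh) = x(T) − x₀·cosh − (ẋ₀/ω)·sinh
numerator   = 0.1094 − (0.0408)·1.647030 − (0.3145/3.0876)·1.308705 = -0.091102
denominator = 1 − 1.647030 = -0.647030
p = -0.091102 / -0.647030 = 0.1408

p = 0.1408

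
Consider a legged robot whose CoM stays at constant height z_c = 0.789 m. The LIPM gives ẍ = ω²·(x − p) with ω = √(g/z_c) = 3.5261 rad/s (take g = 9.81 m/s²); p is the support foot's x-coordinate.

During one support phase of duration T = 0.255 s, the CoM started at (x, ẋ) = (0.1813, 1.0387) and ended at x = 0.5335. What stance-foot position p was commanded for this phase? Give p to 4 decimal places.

ωT = 3.5261·0.255 = 0.899155; cosh(ωT) = 1.432220, sinh(ωT) = 1.025307
x(T) = p + (x₀−p)·cosh(ωT) + (ẋ₀/ω)·sinh(ωT) ⇒ p·(1 − cosh) = x(T) − x₀·cosh − (ẋ₀/ω)·sinh
numerator   = 0.5335 − (0.1813)·1.432220 − (1.0387/3.5261)·1.025307 = -0.028191
denominator = 1 − 1.432220 = -0.432220
p = -0.028191 / -0.432220 = 0.0652

p = 0.0652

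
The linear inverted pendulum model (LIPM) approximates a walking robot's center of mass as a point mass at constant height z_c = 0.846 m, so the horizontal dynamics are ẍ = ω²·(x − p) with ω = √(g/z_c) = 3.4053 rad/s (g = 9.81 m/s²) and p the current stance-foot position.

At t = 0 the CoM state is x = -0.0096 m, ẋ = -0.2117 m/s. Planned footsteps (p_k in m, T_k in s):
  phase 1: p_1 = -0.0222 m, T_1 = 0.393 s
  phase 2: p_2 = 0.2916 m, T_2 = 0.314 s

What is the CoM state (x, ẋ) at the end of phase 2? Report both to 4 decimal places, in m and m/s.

x = -0.4912, ẋ = -2.3219

phase 1: p=-0.0222, T=0.393, ωT=1.338283, cosh=2.037394, sinh=1.775098; start (x,ẋ)=(-0.009600, -0.211700) → end (x,ẋ)=(-0.106883, -0.355152)
phase 2: p=0.2916, T=0.314, ωT=1.069264, cosh=1.628248, sinh=1.284987; start (x,ẋ)=(-0.106883, -0.355152) → end (x,ẋ)=(-0.491245, -2.321944)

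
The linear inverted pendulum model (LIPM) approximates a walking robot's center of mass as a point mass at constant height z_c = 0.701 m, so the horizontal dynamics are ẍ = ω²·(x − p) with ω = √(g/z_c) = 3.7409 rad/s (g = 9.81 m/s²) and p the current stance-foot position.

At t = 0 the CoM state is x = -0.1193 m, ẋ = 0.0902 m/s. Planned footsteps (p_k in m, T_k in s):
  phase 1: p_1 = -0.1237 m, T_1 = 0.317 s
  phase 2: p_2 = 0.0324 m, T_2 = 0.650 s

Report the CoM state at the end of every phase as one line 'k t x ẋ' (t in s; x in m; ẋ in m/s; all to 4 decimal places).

phase 1: p=-0.1237, T=0.317, ωT=1.185865, cosh=1.789500, sinh=1.484018; start (x,ẋ)=(-0.119300, 0.090200) → end (x,ẋ)=(-0.080044, 0.185840)
phase 2: p=0.0324, T=0.650, ωT=2.431585, cosh=5.732399, sinh=5.644501; start (x,ẋ)=(-0.080044, 0.185840) → end (x,ẋ)=(-0.331766, -1.309001)

1 0.3170 -0.0800 0.1858
2 0.9670 -0.3318 -1.3090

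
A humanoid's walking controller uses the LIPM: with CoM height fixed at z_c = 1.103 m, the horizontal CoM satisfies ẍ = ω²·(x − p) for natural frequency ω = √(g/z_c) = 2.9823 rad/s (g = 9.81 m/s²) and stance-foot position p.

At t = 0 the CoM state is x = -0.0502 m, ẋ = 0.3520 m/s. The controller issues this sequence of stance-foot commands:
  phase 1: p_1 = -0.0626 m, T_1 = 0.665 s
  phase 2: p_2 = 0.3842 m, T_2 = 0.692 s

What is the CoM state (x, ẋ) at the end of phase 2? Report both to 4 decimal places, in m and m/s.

x = 2.3274, ẋ = 5.9700

phase 1: p=-0.0626, T=0.665, ωT=1.983229, cosh=3.701898, sinh=3.564274; start (x,ẋ)=(-0.050200, 0.352000) → end (x,ẋ)=(0.403994, 1.434877)
phase 2: p=0.3842, T=0.692, ωT=2.063752, cosh=4.001218, sinh=3.874242; start (x,ẋ)=(0.403994, 1.434877) → end (x,ẋ)=(2.327416, 5.969954)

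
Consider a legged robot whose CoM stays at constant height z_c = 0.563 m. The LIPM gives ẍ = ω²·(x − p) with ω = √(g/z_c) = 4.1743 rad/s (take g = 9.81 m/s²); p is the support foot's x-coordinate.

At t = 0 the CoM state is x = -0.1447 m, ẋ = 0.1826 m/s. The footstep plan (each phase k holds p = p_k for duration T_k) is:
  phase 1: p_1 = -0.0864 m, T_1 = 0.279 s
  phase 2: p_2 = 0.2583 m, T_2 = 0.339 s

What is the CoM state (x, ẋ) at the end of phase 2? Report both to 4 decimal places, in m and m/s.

phase 1: p=-0.0864, T=0.279, ωT=1.164630, cosh=1.758387, sinh=1.446349; start (x,ẋ)=(-0.144700, 0.182600) → end (x,ẋ)=(-0.125645, -0.030904)
phase 2: p=0.2583, T=0.339, ωT=1.415088, cosh=2.179876, sinh=1.936972; start (x,ẋ)=(-0.125645, -0.030904) → end (x,ẋ)=(-0.592993, -3.171756)

x = -0.5930, ẋ = -3.1718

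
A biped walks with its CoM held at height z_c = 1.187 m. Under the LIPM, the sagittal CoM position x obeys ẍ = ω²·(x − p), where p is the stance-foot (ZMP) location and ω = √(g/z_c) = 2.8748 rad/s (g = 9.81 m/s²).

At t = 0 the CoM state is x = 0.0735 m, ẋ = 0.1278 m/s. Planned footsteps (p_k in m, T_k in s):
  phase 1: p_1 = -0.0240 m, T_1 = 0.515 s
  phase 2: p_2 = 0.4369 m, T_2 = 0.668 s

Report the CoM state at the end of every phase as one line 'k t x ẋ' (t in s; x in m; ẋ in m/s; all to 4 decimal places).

phase 1: p=-0.0240, T=0.515, ωT=1.480522, cosh=2.311379, sinh=2.083860; start (x,ẋ)=(0.073500, 0.127800) → end (x,ẋ)=(0.293998, 0.879486)
phase 2: p=0.4369, T=0.668, ωT=1.920366, cosh=3.485006, sinh=3.338452; start (x,ẋ)=(0.293998, 0.879486) → end (x,ẋ)=(0.960216, 1.693528)

1 0.5150 0.2940 0.8795
2 1.1830 0.9602 1.6935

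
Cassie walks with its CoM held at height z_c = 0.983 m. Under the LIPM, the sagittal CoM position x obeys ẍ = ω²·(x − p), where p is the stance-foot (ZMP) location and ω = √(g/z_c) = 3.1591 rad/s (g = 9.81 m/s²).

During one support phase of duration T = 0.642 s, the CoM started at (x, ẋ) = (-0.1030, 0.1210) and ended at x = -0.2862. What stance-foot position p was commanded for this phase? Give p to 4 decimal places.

p = 0.0108

ωT = 3.1591·0.642 = 2.028142; cosh(ωT) = 3.865767, sinh(ωT) = 3.734187
x(T) = p + (x₀−p)·cosh(ωT) + (ẋ₀/ω)·sinh(ωT) ⇒ p·(1 − cosh) = x(T) − x₀·cosh − (ẋ₀/ω)·sinh
numerator   = -0.2862 − (-0.1030)·3.865767 − (0.1210/3.1591)·3.734187 = -0.031053
denominator = 1 − 3.865767 = -2.865767
p = -0.031053 / -2.865767 = 0.0108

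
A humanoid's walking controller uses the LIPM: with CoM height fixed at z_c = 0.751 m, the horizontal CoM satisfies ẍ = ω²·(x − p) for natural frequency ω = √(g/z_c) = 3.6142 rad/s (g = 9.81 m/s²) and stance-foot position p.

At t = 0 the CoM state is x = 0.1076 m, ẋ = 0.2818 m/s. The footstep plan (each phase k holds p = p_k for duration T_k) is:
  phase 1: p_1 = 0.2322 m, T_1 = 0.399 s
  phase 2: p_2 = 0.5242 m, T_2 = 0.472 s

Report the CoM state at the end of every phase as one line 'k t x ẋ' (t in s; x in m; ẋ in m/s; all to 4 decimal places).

phase 1: p=0.2322, T=0.399, ωT=1.442066, cosh=2.232931, sinh=1.996493; start (x,ẋ)=(0.107600, 0.281800) → end (x,ẋ)=(0.109644, -0.269839)
phase 2: p=0.5242, T=0.472, ωT=1.705902, cosh=2.843980, sinh=2.662372; start (x,ẋ)=(0.109644, -0.269839) → end (x,ẋ)=(-0.853565, -4.756420)

1 0.3990 0.1096 -0.2698
2 0.8710 -0.8536 -4.7564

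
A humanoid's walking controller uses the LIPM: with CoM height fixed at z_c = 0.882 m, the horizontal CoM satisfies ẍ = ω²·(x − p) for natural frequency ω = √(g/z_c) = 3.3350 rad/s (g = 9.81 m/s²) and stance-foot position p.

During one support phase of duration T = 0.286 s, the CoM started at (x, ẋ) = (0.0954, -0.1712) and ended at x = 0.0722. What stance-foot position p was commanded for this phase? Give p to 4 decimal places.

p = 0.0270

ωT = 3.3350·0.286 = 0.953810; cosh(ωT) = 1.490425, sinh(ωT) = 1.105155
x(T) = p + (x₀−p)·cosh(ωT) + (ẋ₀/ω)·sinh(ωT) ⇒ p·(1 − cosh) = x(T) − x₀·cosh − (ẋ₀/ω)·sinh
numerator   = 0.0722 − (0.0954)·1.490425 − (-0.1712/3.3350)·1.105155 = -0.013254
denominator = 1 − 1.490425 = -0.490425
p = -0.013254 / -0.490425 = 0.0270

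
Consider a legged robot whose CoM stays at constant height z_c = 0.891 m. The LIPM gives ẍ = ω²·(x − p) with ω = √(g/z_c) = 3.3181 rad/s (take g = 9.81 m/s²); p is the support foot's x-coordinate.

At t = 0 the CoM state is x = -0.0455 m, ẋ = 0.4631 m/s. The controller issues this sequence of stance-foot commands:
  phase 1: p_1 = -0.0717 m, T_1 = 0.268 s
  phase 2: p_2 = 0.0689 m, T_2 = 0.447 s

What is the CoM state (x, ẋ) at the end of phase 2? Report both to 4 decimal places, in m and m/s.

x = 0.6267, ẋ = 1.9916

phase 1: p=-0.0717, T=0.268, ωT=0.889251, cosh=1.422135, sinh=1.011171; start (x,ẋ)=(-0.045500, 0.463100) → end (x,ẋ)=(0.106687, 0.746496)
phase 2: p=0.0689, T=0.447, ωT=1.483191, cosh=2.316949, sinh=2.090036; start (x,ẋ)=(0.106687, 0.746496) → end (x,ẋ)=(0.626660, 1.991643)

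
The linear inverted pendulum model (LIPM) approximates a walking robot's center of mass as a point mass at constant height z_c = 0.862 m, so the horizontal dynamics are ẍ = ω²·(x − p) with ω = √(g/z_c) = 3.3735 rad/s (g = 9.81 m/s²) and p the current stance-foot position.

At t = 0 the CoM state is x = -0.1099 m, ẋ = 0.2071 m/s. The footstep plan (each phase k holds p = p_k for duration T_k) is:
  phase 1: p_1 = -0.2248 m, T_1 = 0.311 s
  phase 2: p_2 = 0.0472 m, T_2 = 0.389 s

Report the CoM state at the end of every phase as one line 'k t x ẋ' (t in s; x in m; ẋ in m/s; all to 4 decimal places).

phase 1: p=-0.2248, T=0.311, ωT=1.049158, cosh=1.602740, sinh=1.252508; start (x,ẋ)=(-0.109900, 0.207100) → end (x,ẋ)=(0.036247, 0.817418)
phase 2: p=0.0472, T=0.389, ωT=1.312291, cosh=1.991939, sinh=1.722737; start (x,ẋ)=(0.036247, 0.817418) → end (x,ẋ)=(0.442810, 1.564590)

1 0.3110 0.0362 0.8174
2 0.7000 0.4428 1.5646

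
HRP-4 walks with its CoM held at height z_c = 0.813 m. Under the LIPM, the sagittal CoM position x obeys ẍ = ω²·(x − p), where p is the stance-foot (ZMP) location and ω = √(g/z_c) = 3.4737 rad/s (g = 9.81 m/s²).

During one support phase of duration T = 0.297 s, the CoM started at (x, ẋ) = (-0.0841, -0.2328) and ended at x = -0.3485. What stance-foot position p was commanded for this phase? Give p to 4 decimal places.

ωT = 3.4737·0.297 = 1.031689; cosh(ωT) = 1.581103, sinh(ωT) = 1.224698
x(T) = p + (x₀−p)·cosh(ωT) + (ẋ₀/ω)·sinh(ωT) ⇒ p·(1 − cosh) = x(T) − x₀·cosh − (ẋ₀/ω)·sinh
numerator   = -0.3485 − (-0.0841)·1.581103 − (-0.2328/3.4737)·1.224698 = -0.133453
denominator = 1 − 1.581103 = -0.581103
p = -0.133453 / -0.581103 = 0.2297

p = 0.2297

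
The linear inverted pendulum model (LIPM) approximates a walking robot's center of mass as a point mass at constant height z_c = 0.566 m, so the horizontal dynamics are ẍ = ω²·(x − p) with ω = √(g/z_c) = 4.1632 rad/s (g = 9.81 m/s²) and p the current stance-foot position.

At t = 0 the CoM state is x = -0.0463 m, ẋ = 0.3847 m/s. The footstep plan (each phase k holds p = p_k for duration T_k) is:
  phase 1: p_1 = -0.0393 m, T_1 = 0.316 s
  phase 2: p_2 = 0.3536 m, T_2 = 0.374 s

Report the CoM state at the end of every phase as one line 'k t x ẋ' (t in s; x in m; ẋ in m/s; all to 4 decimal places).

phase 1: p=-0.0393, T=0.316, ωT=1.315571, cosh=1.997600, sinh=1.729279; start (x,ẋ)=(-0.046300, 0.384700) → end (x,ẋ)=(0.106511, 0.718081)
phase 2: p=0.3536, T=0.374, ωT=1.557037, cosh=2.477750, sinh=2.266991; start (x,ẋ)=(0.106511, 0.718081) → end (x,ẋ)=(0.132392, -0.552787)

1 0.3160 0.1065 0.7181
2 0.6900 0.1324 -0.5528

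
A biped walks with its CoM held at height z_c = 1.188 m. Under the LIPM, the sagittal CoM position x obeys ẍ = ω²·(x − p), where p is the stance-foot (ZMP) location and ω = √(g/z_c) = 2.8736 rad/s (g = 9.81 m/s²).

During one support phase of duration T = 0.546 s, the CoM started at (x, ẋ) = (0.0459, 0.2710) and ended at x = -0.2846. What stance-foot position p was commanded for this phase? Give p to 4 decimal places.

p = 0.4094

ωT = 2.8736·0.546 = 1.568986; cosh(ωT) = 2.505016, sinh(ωT) = 2.296759
x(T) = p + (x₀−p)·cosh(ωT) + (ẋ₀/ω)·sinh(ωT) ⇒ p·(1 − cosh) = x(T) − x₀·cosh − (ẋ₀/ω)·sinh
numerator   = -0.2846 − (0.0459)·2.505016 − (0.2710/2.8736)·2.296759 = -0.616180
denominator = 1 − 2.505016 = -1.505016
p = -0.616180 / -1.505016 = 0.4094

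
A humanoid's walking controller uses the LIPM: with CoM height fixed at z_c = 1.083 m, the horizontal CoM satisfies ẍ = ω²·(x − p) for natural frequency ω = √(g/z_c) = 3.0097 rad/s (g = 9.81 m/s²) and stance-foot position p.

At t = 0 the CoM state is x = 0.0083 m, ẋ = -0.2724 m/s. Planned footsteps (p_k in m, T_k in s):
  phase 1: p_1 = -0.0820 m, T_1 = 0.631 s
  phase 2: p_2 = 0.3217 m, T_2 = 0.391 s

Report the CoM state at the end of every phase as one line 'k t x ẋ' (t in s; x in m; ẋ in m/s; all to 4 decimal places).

phase 1: p=-0.0820, T=0.631, ωT=1.899121, cosh=3.414859, sinh=3.265159; start (x,ẋ)=(0.008300, -0.272400) → end (x,ẋ)=(-0.069159, -0.042816)
phase 2: p=0.3217, T=0.391, ωT=1.176793, cosh=1.776110, sinh=1.467844; start (x,ẋ)=(-0.069159, -0.042816) → end (x,ẋ)=(-0.393390, -1.802771)

1 0.6310 -0.0692 -0.0428
2 1.0220 -0.3934 -1.8028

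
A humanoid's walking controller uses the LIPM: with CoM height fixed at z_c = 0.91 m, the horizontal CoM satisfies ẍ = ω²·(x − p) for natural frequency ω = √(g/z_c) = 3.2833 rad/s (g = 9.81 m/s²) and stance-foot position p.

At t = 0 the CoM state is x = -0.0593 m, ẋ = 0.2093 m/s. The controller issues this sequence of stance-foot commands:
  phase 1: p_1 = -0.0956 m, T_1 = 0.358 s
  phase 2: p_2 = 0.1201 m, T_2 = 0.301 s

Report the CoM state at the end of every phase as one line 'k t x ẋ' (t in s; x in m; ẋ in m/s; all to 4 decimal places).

phase 1: p=-0.0956, T=0.358, ωT=1.175421, cosh=1.774098, sinh=1.465409; start (x,ẋ)=(-0.059300, 0.209300) → end (x,ẋ)=(0.062215, 0.545972)
phase 2: p=0.1201, T=0.301, ωT=0.988273, cosh=1.529405, sinh=1.157186; start (x,ẋ)=(0.062215, 0.545972) → end (x,ẋ)=(0.223996, 0.615084)

1 0.3580 0.0622 0.5460
2 0.6590 0.2240 0.6151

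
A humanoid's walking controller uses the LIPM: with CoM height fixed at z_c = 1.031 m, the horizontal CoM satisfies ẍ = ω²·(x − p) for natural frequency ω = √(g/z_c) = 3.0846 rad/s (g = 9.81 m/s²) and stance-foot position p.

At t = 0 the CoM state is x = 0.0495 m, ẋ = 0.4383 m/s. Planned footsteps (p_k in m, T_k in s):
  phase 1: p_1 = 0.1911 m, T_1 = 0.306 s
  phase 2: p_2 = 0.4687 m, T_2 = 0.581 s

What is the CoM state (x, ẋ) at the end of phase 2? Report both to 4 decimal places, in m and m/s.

phase 1: p=0.1911, T=0.306, ωT=0.943888, cosh=1.479533, sinh=1.090420; start (x,ẋ)=(0.049500, 0.438300) → end (x,ẋ)=(0.136539, 0.172206)
phase 2: p=0.4687, T=0.581, ωT=1.792153, cosh=3.084480, sinh=2.917879; start (x,ẋ)=(0.136539, 0.172206) → end (x,ẋ)=(-0.392945, -2.458443)

x = -0.3929, ẋ = -2.4584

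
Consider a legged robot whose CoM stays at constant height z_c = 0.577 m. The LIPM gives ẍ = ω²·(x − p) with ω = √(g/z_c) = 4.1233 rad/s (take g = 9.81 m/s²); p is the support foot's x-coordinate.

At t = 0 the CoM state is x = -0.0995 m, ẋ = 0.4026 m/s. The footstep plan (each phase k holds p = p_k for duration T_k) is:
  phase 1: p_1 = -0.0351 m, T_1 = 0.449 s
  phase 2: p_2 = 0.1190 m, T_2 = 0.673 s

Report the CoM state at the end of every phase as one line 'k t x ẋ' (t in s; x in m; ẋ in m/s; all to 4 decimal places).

1 0.4490 0.0580 0.4889
2 1.1220 0.5752 1.9273

phase 1: p=-0.0351, T=0.449, ωT=1.851362, cosh=3.262754, sinh=3.105731; start (x,ẋ)=(-0.099500, 0.402600) → end (x,ẋ)=(0.058023, 0.488887)
phase 2: p=0.1190, T=0.673, ωT=2.774981, cosh=8.050336, sinh=7.987985; start (x,ẋ)=(0.058023, 0.488887) → end (x,ẋ)=(0.575226, 1.927316)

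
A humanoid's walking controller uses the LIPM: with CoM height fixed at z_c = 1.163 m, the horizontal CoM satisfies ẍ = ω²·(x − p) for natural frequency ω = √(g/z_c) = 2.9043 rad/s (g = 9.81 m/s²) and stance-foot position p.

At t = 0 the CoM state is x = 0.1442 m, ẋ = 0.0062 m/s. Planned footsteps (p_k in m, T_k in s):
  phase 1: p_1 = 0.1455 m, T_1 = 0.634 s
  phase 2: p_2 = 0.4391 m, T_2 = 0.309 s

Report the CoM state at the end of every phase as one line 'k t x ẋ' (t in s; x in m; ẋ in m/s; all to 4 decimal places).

1 0.6340 0.1479 0.0084
2 0.9430 0.0255 -0.8531

phase 1: p=0.1455, T=0.634, ωT=1.841326, cosh=3.231751, sinh=3.073144; start (x,ẋ)=(0.144200, 0.006200) → end (x,ẋ)=(0.147859, 0.008434)
phase 2: p=0.4391, T=0.309, ωT=0.897429, cosh=1.430452, sinh=1.022835; start (x,ẋ)=(0.147859, 0.008434) → end (x,ẋ)=(0.025464, -0.853102)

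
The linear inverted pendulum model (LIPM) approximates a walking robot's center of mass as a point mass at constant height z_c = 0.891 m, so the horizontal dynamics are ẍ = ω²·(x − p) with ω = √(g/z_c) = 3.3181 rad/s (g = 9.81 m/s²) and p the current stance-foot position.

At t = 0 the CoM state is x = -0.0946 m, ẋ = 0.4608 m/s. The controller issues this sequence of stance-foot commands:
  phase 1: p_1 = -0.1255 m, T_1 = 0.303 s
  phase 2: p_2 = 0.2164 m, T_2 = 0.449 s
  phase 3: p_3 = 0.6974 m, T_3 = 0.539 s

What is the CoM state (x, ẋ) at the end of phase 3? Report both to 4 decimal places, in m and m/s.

x = 0.8312, ẋ = 0.7587

phase 1: p=-0.1255, T=0.303, ωT=1.005384, cosh=1.549431, sinh=1.183527; start (x,ẋ)=(-0.094600, 0.460800) → end (x,ẋ)=(0.086739, 0.835324)
phase 2: p=0.2164, T=0.449, ωT=1.489827, cosh=2.330870, sinh=2.105458; start (x,ẋ)=(0.086739, 0.835324) → end (x,ẋ)=(0.444222, 1.041205)
phase 3: p=0.6974, T=0.539, ωT=1.788456, cosh=3.073715, sinh=2.906497; start (x,ẋ)=(0.444222, 1.041205) → end (x,ẋ)=(0.831248, 0.758706)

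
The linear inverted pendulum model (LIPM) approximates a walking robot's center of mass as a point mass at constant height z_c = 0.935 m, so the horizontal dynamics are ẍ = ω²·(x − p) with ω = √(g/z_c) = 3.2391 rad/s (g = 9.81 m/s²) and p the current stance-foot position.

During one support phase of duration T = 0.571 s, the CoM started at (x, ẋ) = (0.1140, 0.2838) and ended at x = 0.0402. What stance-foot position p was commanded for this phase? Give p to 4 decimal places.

ωT = 3.2391·0.571 = 1.849526; cosh(ωT) = 3.257059, sinh(ωT) = 3.099747
x(T) = p + (x₀−p)·cosh(ωT) + (ẋ₀/ω)·sinh(ωT) ⇒ p·(1 − cosh) = x(T) − x₀·cosh − (ẋ₀/ω)·sinh
numerator   = 0.0402 − (0.1140)·3.257059 − (0.2838/3.2391)·3.099747 = -0.602695
denominator = 1 − 3.257059 = -2.257059
p = -0.602695 / -2.257059 = 0.2670

p = 0.2670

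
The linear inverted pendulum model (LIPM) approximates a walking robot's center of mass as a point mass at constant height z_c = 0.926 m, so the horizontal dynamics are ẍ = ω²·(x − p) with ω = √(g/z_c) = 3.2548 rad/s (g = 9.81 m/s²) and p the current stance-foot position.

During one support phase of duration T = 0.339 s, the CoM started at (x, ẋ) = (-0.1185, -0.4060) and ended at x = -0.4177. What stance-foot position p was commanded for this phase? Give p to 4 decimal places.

ωT = 3.2548·0.339 = 1.103377; cosh(ωT) = 1.673039, sinh(ωT) = 1.341290
x(T) = p + (x₀−p)·cosh(ωT) + (ẋ₀/ω)·sinh(ωT) ⇒ p·(1 − cosh) = x(T) − x₀·cosh − (ẋ₀/ω)·sinh
numerator   = -0.4177 − (-0.1185)·1.673039 − (-0.4060/3.2548)·1.341290 = -0.052134
denominator = 1 − 1.673039 = -0.673039
p = -0.052134 / -0.673039 = 0.0775

p = 0.0775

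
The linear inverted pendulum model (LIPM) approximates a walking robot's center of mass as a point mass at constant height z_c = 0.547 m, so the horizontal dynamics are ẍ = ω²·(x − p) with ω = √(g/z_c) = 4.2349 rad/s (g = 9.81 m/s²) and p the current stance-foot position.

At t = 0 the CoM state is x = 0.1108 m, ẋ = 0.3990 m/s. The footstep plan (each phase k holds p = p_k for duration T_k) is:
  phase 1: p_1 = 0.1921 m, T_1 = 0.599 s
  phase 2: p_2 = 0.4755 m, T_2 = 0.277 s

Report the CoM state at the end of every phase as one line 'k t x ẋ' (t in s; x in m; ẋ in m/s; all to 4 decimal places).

1 0.5990 0.2668 0.3751
2 0.8760 0.2353 -0.6275

phase 1: p=0.1921, T=0.599, ωT=2.536705, cosh=6.358544, sinh=6.279417; start (x,ẋ)=(0.110800, 0.399000) → end (x,ẋ)=(0.266779, 0.375072)
phase 2: p=0.4755, T=0.277, ωT=1.173067, cosh=1.770654, sinh=1.461237; start (x,ẋ)=(0.266779, 0.375072) → end (x,ẋ)=(0.235345, -0.627484)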